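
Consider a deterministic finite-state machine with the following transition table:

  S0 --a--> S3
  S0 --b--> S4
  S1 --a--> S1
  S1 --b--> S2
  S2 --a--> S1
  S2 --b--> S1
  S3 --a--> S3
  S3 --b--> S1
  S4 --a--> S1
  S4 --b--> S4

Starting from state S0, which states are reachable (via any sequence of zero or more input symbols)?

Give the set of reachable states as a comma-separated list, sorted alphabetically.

Answer: S0, S1, S2, S3, S4

Derivation:
BFS from S0:
  visit S0: S0--a-->S3 (new), S0--b-->S4 (new)
  visit S3: S3--a-->S3 (seen), S3--b-->S1 (new)
  visit S4: S4--a-->S1 (seen), S4--b-->S4 (seen)
  visit S1: S1--a-->S1 (seen), S1--b-->S2 (new)
  visit S2: S2--a-->S1 (seen), S2--b-->S1 (seen)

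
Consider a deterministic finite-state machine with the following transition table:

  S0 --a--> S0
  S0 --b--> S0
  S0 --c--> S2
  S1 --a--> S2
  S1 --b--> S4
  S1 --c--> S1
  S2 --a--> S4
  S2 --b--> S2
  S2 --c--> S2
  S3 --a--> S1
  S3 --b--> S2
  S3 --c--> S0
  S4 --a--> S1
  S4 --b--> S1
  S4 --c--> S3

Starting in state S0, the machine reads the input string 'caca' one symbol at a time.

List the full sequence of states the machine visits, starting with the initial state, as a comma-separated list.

Start: S0
  read 'c': S0 --c--> S2
  read 'a': S2 --a--> S4
  read 'c': S4 --c--> S3
  read 'a': S3 --a--> S1

Answer: S0, S2, S4, S3, S1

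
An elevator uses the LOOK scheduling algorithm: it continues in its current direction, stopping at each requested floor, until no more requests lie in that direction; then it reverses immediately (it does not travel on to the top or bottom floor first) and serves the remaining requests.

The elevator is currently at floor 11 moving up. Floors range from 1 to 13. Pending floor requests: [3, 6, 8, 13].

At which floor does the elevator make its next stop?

Answer: 13

Derivation:
Current floor: 11, direction: up
Requests above: [13]
Requests below: [3, 6, 8]
Moving up and requests lie above → nearest above is min([13]) = 13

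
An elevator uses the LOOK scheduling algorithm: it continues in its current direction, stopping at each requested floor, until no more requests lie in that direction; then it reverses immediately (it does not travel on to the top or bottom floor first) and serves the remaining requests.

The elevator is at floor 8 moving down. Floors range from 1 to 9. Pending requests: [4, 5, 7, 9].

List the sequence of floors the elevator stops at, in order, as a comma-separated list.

Current: 8, moving DOWN
Serve below first (descending): [7, 5, 4]
Then reverse, serve above (ascending): [9]

Answer: 7, 5, 4, 9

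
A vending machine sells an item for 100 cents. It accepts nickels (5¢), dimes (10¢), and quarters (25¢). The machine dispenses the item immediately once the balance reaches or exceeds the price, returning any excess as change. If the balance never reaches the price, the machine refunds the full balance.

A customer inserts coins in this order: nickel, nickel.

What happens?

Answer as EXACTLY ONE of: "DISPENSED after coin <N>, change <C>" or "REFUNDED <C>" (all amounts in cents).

Answer: REFUNDED 10

Derivation:
Price: 100¢
Coin 1 (nickel, 5¢): balance = 5¢
Coin 2 (nickel, 5¢): balance = 10¢
All coins inserted, balance 10¢ < price 100¢ → REFUND 10¢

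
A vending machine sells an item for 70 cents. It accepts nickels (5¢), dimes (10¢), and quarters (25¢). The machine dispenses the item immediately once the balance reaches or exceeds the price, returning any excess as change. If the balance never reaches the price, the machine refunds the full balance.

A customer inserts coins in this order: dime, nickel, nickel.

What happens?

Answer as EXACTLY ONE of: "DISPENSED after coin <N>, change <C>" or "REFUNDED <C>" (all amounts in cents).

Price: 70¢
Coin 1 (dime, 10¢): balance = 10¢
Coin 2 (nickel, 5¢): balance = 15¢
Coin 3 (nickel, 5¢): balance = 20¢
All coins inserted, balance 20¢ < price 70¢ → REFUND 20¢

Answer: REFUNDED 20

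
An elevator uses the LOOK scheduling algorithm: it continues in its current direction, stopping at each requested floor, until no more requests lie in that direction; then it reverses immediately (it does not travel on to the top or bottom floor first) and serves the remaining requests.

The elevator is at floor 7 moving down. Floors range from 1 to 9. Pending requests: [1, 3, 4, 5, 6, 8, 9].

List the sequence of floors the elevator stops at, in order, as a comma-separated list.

Answer: 6, 5, 4, 3, 1, 8, 9

Derivation:
Current: 7, moving DOWN
Serve below first (descending): [6, 5, 4, 3, 1]
Then reverse, serve above (ascending): [8, 9]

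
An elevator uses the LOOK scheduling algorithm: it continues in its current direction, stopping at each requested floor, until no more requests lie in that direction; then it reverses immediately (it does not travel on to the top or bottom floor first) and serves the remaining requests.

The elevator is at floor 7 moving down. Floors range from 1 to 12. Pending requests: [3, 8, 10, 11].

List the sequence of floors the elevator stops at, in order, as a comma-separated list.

Answer: 3, 8, 10, 11

Derivation:
Current: 7, moving DOWN
Serve below first (descending): [3]
Then reverse, serve above (ascending): [8, 10, 11]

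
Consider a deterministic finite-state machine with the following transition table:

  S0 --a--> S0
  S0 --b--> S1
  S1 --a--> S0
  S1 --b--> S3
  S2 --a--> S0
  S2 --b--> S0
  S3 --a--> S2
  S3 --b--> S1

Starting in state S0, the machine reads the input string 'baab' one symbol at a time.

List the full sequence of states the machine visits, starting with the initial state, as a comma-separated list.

Start: S0
  read 'b': S0 --b--> S1
  read 'a': S1 --a--> S0
  read 'a': S0 --a--> S0
  read 'b': S0 --b--> S1

Answer: S0, S1, S0, S0, S1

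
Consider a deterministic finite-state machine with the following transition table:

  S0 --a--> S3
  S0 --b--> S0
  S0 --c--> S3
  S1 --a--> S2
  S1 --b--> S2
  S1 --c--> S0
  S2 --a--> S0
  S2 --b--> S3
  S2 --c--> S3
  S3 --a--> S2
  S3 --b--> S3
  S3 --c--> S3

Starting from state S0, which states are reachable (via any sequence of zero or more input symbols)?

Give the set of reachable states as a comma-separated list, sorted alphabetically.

Answer: S0, S2, S3

Derivation:
BFS from S0:
  visit S0: S0--a-->S3 (new), S0--b-->S0 (seen), S0--c-->S3 (seen)
  visit S3: S3--a-->S2 (new), S3--b-->S3 (seen), S3--c-->S3 (seen)
  visit S2: S2--a-->S0 (seen), S2--b-->S3 (seen), S2--c-->S3 (seen)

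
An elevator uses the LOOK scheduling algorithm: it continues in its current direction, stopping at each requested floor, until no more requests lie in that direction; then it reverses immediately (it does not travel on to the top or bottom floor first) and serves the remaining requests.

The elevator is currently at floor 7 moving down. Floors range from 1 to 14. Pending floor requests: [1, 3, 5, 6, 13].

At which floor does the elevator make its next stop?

Current floor: 7, direction: down
Requests above: [13]
Requests below: [1, 3, 5, 6]
Moving down and requests lie below → nearest below is max([1, 3, 5, 6]) = 6

Answer: 6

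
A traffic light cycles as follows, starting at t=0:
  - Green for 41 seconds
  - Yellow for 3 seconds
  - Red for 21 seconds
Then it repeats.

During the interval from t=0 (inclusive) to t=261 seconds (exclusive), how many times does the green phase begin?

Answer: 5

Derivation:
Cycle = 41+3+21 = 65s
green phase starts at t = k*65 + 0 for k=0,1,2,...
Need k*65+0 < 261 → k < 4.015
k ∈ {0, ..., 4} → 5 starts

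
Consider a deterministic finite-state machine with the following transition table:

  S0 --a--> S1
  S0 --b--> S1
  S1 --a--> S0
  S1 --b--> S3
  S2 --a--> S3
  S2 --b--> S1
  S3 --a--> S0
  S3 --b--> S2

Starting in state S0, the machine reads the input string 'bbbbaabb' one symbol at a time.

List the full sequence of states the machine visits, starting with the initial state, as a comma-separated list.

Start: S0
  read 'b': S0 --b--> S1
  read 'b': S1 --b--> S3
  read 'b': S3 --b--> S2
  read 'b': S2 --b--> S1
  read 'a': S1 --a--> S0
  read 'a': S0 --a--> S1
  read 'b': S1 --b--> S3
  read 'b': S3 --b--> S2

Answer: S0, S1, S3, S2, S1, S0, S1, S3, S2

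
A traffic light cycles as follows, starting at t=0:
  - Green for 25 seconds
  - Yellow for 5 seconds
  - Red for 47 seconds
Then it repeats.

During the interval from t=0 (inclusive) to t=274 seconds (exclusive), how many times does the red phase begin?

Cycle = 25+5+47 = 77s
red phase starts at t = k*77 + 30 for k=0,1,2,...
Need k*77+30 < 274 → k < 3.169
k ∈ {0, ..., 3} → 4 starts

Answer: 4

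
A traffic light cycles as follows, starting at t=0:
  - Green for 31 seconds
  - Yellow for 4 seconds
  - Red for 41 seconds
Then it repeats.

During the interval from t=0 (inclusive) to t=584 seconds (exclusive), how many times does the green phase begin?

Answer: 8

Derivation:
Cycle = 31+4+41 = 76s
green phase starts at t = k*76 + 0 for k=0,1,2,...
Need k*76+0 < 584 → k < 7.684
k ∈ {0, ..., 7} → 8 starts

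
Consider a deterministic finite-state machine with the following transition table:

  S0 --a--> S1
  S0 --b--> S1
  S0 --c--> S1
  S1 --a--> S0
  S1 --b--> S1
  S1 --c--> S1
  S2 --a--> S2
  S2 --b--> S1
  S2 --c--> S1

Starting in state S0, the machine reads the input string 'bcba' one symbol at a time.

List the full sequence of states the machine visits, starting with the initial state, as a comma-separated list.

Start: S0
  read 'b': S0 --b--> S1
  read 'c': S1 --c--> S1
  read 'b': S1 --b--> S1
  read 'a': S1 --a--> S0

Answer: S0, S1, S1, S1, S0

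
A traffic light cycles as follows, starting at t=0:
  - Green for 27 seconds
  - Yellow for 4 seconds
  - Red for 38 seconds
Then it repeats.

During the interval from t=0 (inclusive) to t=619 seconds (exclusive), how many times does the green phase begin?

Cycle = 27+4+38 = 69s
green phase starts at t = k*69 + 0 for k=0,1,2,...
Need k*69+0 < 619 → k < 8.971
k ∈ {0, ..., 8} → 9 starts

Answer: 9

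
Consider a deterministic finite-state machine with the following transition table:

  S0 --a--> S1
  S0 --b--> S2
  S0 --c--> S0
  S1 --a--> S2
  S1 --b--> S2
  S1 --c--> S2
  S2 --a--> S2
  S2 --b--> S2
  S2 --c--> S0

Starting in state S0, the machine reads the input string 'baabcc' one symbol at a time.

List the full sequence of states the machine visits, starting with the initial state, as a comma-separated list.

Answer: S0, S2, S2, S2, S2, S0, S0

Derivation:
Start: S0
  read 'b': S0 --b--> S2
  read 'a': S2 --a--> S2
  read 'a': S2 --a--> S2
  read 'b': S2 --b--> S2
  read 'c': S2 --c--> S0
  read 'c': S0 --c--> S0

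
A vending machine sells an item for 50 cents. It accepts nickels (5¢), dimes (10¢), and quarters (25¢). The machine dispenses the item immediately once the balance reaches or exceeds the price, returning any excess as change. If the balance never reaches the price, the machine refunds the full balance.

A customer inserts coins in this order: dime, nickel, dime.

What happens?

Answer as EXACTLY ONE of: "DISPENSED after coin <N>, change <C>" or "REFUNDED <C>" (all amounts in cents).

Answer: REFUNDED 25

Derivation:
Price: 50¢
Coin 1 (dime, 10¢): balance = 10¢
Coin 2 (nickel, 5¢): balance = 15¢
Coin 3 (dime, 10¢): balance = 25¢
All coins inserted, balance 25¢ < price 50¢ → REFUND 25¢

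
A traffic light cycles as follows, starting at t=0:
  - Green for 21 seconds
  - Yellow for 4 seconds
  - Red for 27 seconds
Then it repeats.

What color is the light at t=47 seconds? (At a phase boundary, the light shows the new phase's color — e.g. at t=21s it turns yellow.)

Answer: red

Derivation:
Cycle length = 21 + 4 + 27 = 52s
t = 47, phase_t = 47 mod 52 = 47
47 >= 25 → RED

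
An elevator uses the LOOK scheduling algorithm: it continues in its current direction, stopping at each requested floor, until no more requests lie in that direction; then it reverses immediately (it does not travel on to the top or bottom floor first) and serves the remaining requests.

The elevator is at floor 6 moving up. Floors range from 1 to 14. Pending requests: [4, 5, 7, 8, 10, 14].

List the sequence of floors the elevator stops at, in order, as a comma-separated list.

Current: 6, moving UP
Serve above first (ascending): [7, 8, 10, 14]
Then reverse, serve below (descending): [5, 4]

Answer: 7, 8, 10, 14, 5, 4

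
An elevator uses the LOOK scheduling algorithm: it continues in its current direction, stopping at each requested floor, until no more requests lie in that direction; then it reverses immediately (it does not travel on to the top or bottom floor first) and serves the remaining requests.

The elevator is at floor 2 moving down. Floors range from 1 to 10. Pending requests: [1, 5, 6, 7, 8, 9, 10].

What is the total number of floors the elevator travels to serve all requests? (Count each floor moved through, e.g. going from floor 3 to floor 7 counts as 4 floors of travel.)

Start at floor 2 moving down, LOOK stop order: [1, 5, 6, 7, 8, 9, 10]
  2 → 1: |1-2| = 1, total = 1
  1 → 5: |5-1| = 4, total = 5
  5 → 6: |6-5| = 1, total = 6
  6 → 7: |7-6| = 1, total = 7
  7 → 8: |8-7| = 1, total = 8
  8 → 9: |9-8| = 1, total = 9
  9 → 10: |10-9| = 1, total = 10

Answer: 10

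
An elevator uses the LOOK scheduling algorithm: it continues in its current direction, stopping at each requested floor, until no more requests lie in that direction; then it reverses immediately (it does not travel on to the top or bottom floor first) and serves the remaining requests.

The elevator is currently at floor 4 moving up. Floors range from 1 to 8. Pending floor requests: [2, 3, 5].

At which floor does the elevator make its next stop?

Current floor: 4, direction: up
Requests above: [5]
Requests below: [2, 3]
Moving up and requests lie above → nearest above is min([5]) = 5

Answer: 5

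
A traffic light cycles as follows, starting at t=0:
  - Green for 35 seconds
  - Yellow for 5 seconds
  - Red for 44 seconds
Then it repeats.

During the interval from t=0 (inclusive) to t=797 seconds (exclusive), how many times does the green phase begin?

Cycle = 35+5+44 = 84s
green phase starts at t = k*84 + 0 for k=0,1,2,...
Need k*84+0 < 797 → k < 9.488
k ∈ {0, ..., 9} → 10 starts

Answer: 10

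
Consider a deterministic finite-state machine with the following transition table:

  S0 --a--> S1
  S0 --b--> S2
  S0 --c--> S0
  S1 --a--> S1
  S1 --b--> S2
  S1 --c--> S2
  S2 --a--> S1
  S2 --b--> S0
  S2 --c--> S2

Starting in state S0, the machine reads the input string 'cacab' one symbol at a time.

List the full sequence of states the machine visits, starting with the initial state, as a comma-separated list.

Answer: S0, S0, S1, S2, S1, S2

Derivation:
Start: S0
  read 'c': S0 --c--> S0
  read 'a': S0 --a--> S1
  read 'c': S1 --c--> S2
  read 'a': S2 --a--> S1
  read 'b': S1 --b--> S2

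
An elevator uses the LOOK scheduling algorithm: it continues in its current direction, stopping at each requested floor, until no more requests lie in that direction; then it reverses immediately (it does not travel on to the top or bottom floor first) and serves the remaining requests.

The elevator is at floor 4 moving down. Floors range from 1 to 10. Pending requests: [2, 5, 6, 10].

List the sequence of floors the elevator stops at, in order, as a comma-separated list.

Answer: 2, 5, 6, 10

Derivation:
Current: 4, moving DOWN
Serve below first (descending): [2]
Then reverse, serve above (ascending): [5, 6, 10]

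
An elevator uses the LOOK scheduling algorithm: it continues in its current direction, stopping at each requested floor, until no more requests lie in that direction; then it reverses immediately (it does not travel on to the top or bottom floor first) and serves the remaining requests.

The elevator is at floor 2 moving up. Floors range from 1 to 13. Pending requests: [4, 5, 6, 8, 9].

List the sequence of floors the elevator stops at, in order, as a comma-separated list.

Current: 2, moving UP
Serve above first (ascending): [4, 5, 6, 8, 9]
Then reverse, serve below (descending): []

Answer: 4, 5, 6, 8, 9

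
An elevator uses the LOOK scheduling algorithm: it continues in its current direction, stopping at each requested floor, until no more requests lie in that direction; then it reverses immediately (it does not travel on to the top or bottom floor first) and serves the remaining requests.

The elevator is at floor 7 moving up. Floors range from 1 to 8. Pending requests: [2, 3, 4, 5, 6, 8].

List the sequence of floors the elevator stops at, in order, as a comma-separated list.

Answer: 8, 6, 5, 4, 3, 2

Derivation:
Current: 7, moving UP
Serve above first (ascending): [8]
Then reverse, serve below (descending): [6, 5, 4, 3, 2]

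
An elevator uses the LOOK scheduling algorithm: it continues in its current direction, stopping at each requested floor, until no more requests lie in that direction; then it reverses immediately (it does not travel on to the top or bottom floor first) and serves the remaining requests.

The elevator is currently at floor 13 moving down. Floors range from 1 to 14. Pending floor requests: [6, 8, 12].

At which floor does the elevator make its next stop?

Answer: 12

Derivation:
Current floor: 13, direction: down
Requests above: []
Requests below: [6, 8, 12]
Moving down and requests lie below → nearest below is max([6, 8, 12]) = 12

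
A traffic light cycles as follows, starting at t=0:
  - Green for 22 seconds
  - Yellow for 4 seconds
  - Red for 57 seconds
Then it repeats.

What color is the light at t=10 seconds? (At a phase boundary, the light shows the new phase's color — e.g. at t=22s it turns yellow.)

Answer: green

Derivation:
Cycle length = 22 + 4 + 57 = 83s
t = 10, phase_t = 10 mod 83 = 10
10 < 22 (green end) → GREEN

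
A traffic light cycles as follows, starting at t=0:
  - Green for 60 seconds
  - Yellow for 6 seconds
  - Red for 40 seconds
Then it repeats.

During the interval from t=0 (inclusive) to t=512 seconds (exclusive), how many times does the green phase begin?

Answer: 5

Derivation:
Cycle = 60+6+40 = 106s
green phase starts at t = k*106 + 0 for k=0,1,2,...
Need k*106+0 < 512 → k < 4.830
k ∈ {0, ..., 4} → 5 starts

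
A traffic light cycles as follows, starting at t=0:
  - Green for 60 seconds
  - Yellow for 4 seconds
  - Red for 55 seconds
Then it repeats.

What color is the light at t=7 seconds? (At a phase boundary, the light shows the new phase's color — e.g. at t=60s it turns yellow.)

Answer: green

Derivation:
Cycle length = 60 + 4 + 55 = 119s
t = 7, phase_t = 7 mod 119 = 7
7 < 60 (green end) → GREEN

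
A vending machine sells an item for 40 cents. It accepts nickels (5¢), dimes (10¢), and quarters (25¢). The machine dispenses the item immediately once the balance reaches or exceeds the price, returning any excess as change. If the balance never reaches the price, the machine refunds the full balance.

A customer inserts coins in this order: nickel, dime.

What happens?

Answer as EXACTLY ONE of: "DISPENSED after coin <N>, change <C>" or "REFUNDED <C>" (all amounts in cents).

Answer: REFUNDED 15

Derivation:
Price: 40¢
Coin 1 (nickel, 5¢): balance = 5¢
Coin 2 (dime, 10¢): balance = 15¢
All coins inserted, balance 15¢ < price 40¢ → REFUND 15¢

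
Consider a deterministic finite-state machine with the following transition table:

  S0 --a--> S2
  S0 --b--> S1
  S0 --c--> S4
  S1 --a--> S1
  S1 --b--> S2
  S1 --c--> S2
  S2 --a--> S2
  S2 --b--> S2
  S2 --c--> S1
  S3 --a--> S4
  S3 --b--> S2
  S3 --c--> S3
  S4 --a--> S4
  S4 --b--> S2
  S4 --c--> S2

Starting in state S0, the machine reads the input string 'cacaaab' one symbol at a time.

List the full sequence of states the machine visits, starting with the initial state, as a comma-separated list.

Start: S0
  read 'c': S0 --c--> S4
  read 'a': S4 --a--> S4
  read 'c': S4 --c--> S2
  read 'a': S2 --a--> S2
  read 'a': S2 --a--> S2
  read 'a': S2 --a--> S2
  read 'b': S2 --b--> S2

Answer: S0, S4, S4, S2, S2, S2, S2, S2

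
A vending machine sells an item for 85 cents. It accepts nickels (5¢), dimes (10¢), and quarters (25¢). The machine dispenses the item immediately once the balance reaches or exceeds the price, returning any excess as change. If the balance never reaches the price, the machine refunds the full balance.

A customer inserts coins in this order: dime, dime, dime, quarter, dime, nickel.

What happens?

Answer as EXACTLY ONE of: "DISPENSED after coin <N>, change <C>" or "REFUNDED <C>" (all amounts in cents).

Price: 85¢
Coin 1 (dime, 10¢): balance = 10¢
Coin 2 (dime, 10¢): balance = 20¢
Coin 3 (dime, 10¢): balance = 30¢
Coin 4 (quarter, 25¢): balance = 55¢
Coin 5 (dime, 10¢): balance = 65¢
Coin 6 (nickel, 5¢): balance = 70¢
All coins inserted, balance 70¢ < price 85¢ → REFUND 70¢

Answer: REFUNDED 70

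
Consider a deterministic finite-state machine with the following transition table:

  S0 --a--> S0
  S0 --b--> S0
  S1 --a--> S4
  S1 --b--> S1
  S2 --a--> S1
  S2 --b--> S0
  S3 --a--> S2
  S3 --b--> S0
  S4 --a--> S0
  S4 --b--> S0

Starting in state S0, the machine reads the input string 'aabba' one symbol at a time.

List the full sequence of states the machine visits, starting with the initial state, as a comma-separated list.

Answer: S0, S0, S0, S0, S0, S0

Derivation:
Start: S0
  read 'a': S0 --a--> S0
  read 'a': S0 --a--> S0
  read 'b': S0 --b--> S0
  read 'b': S0 --b--> S0
  read 'a': S0 --a--> S0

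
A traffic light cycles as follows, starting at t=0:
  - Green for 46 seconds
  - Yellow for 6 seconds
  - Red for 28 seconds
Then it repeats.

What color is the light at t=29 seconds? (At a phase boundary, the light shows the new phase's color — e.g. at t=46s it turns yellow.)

Answer: green

Derivation:
Cycle length = 46 + 6 + 28 = 80s
t = 29, phase_t = 29 mod 80 = 29
29 < 46 (green end) → GREEN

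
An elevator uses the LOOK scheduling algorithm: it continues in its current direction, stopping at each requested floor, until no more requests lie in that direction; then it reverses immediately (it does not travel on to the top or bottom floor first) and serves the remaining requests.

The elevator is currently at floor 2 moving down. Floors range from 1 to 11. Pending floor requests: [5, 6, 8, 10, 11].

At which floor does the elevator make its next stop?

Current floor: 2, direction: down
Requests above: [5, 6, 8, 10, 11]
Requests below: []
Moving down but no requests below → reverse; nearest above is min([5, 6, 8, 10, 11]) = 5

Answer: 5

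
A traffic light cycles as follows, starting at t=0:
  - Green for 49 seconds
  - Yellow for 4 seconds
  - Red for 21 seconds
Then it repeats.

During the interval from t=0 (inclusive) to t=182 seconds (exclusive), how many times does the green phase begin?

Cycle = 49+4+21 = 74s
green phase starts at t = k*74 + 0 for k=0,1,2,...
Need k*74+0 < 182 → k < 2.459
k ∈ {0, ..., 2} → 3 starts

Answer: 3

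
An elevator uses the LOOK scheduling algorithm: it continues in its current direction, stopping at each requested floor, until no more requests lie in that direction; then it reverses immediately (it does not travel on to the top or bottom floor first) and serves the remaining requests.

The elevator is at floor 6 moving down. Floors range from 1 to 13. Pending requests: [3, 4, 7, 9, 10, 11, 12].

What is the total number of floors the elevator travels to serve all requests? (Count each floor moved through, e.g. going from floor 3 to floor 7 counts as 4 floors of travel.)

Start at floor 6 moving down, LOOK stop order: [4, 3, 7, 9, 10, 11, 12]
  6 → 4: |4-6| = 2, total = 2
  4 → 3: |3-4| = 1, total = 3
  3 → 7: |7-3| = 4, total = 7
  7 → 9: |9-7| = 2, total = 9
  9 → 10: |10-9| = 1, total = 10
  10 → 11: |11-10| = 1, total = 11
  11 → 12: |12-11| = 1, total = 12

Answer: 12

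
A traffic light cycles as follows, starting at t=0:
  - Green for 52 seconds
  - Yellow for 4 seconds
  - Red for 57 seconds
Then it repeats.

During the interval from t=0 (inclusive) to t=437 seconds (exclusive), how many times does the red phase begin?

Answer: 4

Derivation:
Cycle = 52+4+57 = 113s
red phase starts at t = k*113 + 56 for k=0,1,2,...
Need k*113+56 < 437 → k < 3.372
k ∈ {0, ..., 3} → 4 starts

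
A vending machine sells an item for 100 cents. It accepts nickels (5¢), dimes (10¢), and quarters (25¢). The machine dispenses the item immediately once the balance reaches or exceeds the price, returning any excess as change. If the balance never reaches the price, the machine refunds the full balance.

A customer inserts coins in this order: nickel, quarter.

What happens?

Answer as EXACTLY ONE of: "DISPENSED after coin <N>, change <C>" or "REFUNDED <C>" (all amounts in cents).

Price: 100¢
Coin 1 (nickel, 5¢): balance = 5¢
Coin 2 (quarter, 25¢): balance = 30¢
All coins inserted, balance 30¢ < price 100¢ → REFUND 30¢

Answer: REFUNDED 30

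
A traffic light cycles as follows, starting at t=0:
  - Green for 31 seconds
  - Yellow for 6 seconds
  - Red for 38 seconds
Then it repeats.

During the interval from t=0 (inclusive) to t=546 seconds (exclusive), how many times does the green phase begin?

Answer: 8

Derivation:
Cycle = 31+6+38 = 75s
green phase starts at t = k*75 + 0 for k=0,1,2,...
Need k*75+0 < 546 → k < 7.280
k ∈ {0, ..., 7} → 8 starts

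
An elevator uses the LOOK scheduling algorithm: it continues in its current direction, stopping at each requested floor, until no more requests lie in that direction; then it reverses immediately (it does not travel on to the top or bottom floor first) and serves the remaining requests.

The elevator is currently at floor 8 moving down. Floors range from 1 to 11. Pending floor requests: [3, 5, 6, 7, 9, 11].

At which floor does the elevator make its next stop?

Current floor: 8, direction: down
Requests above: [9, 11]
Requests below: [3, 5, 6, 7]
Moving down and requests lie below → nearest below is max([3, 5, 6, 7]) = 7

Answer: 7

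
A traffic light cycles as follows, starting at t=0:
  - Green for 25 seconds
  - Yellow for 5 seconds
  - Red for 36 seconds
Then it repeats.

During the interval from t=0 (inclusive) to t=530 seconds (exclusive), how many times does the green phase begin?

Cycle = 25+5+36 = 66s
green phase starts at t = k*66 + 0 for k=0,1,2,...
Need k*66+0 < 530 → k < 8.030
k ∈ {0, ..., 8} → 9 starts

Answer: 9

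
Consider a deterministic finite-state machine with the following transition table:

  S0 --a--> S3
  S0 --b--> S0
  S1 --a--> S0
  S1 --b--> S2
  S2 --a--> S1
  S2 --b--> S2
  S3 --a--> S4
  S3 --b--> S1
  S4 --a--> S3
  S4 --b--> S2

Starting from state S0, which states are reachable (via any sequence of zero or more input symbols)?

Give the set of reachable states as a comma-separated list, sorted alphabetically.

BFS from S0:
  visit S0: S0--a-->S3 (new), S0--b-->S0 (seen)
  visit S3: S3--a-->S4 (new), S3--b-->S1 (new)
  visit S4: S4--a-->S3 (seen), S4--b-->S2 (new)
  visit S1: S1--a-->S0 (seen), S1--b-->S2 (seen)
  visit S2: S2--a-->S1 (seen), S2--b-->S2 (seen)

Answer: S0, S1, S2, S3, S4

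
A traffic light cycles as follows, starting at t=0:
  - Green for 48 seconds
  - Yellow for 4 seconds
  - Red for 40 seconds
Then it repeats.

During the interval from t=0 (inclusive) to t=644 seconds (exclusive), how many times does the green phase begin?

Cycle = 48+4+40 = 92s
green phase starts at t = k*92 + 0 for k=0,1,2,...
Need k*92+0 < 644 → k < 7.000
k ∈ {0, ..., 6} → 7 starts

Answer: 7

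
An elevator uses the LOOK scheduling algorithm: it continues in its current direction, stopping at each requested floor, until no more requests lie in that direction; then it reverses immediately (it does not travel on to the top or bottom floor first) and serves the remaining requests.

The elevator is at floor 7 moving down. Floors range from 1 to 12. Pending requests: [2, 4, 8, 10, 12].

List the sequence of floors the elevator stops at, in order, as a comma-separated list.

Current: 7, moving DOWN
Serve below first (descending): [4, 2]
Then reverse, serve above (ascending): [8, 10, 12]

Answer: 4, 2, 8, 10, 12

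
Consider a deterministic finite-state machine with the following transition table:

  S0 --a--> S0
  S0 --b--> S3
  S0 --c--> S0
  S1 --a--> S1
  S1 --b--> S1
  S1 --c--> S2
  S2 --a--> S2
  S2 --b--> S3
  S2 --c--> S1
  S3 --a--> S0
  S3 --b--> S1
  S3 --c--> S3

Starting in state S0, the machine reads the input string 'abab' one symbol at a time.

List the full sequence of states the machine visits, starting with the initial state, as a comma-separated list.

Start: S0
  read 'a': S0 --a--> S0
  read 'b': S0 --b--> S3
  read 'a': S3 --a--> S0
  read 'b': S0 --b--> S3

Answer: S0, S0, S3, S0, S3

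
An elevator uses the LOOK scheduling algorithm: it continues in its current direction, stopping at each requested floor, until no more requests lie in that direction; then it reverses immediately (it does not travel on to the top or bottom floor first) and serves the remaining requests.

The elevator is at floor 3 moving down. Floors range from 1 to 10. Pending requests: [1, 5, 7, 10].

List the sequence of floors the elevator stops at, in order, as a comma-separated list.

Answer: 1, 5, 7, 10

Derivation:
Current: 3, moving DOWN
Serve below first (descending): [1]
Then reverse, serve above (ascending): [5, 7, 10]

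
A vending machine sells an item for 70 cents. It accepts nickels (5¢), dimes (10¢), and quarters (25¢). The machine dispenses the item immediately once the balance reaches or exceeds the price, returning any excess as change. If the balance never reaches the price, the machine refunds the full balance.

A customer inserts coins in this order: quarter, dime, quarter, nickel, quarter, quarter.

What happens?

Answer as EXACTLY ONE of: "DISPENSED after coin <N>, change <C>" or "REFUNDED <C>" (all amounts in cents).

Answer: DISPENSED after coin 5, change 20

Derivation:
Price: 70¢
Coin 1 (quarter, 25¢): balance = 25¢
Coin 2 (dime, 10¢): balance = 35¢
Coin 3 (quarter, 25¢): balance = 60¢
Coin 4 (nickel, 5¢): balance = 65¢
Coin 5 (quarter, 25¢): balance = 90¢
  → balance >= price → DISPENSE, change = 90 - 70 = 20¢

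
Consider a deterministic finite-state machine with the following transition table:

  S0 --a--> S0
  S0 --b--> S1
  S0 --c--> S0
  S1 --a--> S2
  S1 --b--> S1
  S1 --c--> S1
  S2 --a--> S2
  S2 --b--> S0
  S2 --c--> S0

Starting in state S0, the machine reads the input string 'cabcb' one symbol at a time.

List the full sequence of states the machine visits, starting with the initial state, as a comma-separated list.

Answer: S0, S0, S0, S1, S1, S1

Derivation:
Start: S0
  read 'c': S0 --c--> S0
  read 'a': S0 --a--> S0
  read 'b': S0 --b--> S1
  read 'c': S1 --c--> S1
  read 'b': S1 --b--> S1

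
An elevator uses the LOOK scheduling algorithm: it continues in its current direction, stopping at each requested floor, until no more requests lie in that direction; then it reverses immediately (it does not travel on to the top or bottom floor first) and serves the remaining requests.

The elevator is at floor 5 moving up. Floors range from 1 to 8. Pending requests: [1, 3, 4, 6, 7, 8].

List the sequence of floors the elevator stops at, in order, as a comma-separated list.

Answer: 6, 7, 8, 4, 3, 1

Derivation:
Current: 5, moving UP
Serve above first (ascending): [6, 7, 8]
Then reverse, serve below (descending): [4, 3, 1]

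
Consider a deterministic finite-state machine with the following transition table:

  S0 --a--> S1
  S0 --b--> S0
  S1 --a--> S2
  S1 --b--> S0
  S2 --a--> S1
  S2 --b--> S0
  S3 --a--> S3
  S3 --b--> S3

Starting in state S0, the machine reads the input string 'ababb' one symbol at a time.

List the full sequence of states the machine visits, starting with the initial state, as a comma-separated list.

Answer: S0, S1, S0, S1, S0, S0

Derivation:
Start: S0
  read 'a': S0 --a--> S1
  read 'b': S1 --b--> S0
  read 'a': S0 --a--> S1
  read 'b': S1 --b--> S0
  read 'b': S0 --b--> S0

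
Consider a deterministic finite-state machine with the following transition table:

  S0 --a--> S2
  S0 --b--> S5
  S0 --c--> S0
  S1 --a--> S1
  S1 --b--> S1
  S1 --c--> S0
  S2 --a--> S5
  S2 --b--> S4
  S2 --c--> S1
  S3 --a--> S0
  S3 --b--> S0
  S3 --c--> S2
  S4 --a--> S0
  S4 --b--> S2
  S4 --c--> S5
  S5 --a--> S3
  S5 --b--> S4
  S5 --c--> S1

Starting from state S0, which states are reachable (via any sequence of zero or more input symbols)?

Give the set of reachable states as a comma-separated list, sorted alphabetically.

Answer: S0, S1, S2, S3, S4, S5

Derivation:
BFS from S0:
  visit S0: S0--a-->S2 (new), S0--b-->S5 (new), S0--c-->S0 (seen)
  visit S2: S2--a-->S5 (seen), S2--b-->S4 (new), S2--c-->S1 (new)
  visit S5: S5--a-->S3 (new), S5--b-->S4 (seen), S5--c-->S1 (seen)
  visit S4: S4--a-->S0 (seen), S4--b-->S2 (seen), S4--c-->S5 (seen)
  visit S1: S1--a-->S1 (seen), S1--b-->S1 (seen), S1--c-->S0 (seen)
  visit S3: S3--a-->S0 (seen), S3--b-->S0 (seen), S3--c-->S2 (seen)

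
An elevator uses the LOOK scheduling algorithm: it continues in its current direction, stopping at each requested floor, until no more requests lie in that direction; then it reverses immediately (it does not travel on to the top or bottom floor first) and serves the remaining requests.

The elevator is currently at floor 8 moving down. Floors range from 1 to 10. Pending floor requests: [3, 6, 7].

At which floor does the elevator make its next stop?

Answer: 7

Derivation:
Current floor: 8, direction: down
Requests above: []
Requests below: [3, 6, 7]
Moving down and requests lie below → nearest below is max([3, 6, 7]) = 7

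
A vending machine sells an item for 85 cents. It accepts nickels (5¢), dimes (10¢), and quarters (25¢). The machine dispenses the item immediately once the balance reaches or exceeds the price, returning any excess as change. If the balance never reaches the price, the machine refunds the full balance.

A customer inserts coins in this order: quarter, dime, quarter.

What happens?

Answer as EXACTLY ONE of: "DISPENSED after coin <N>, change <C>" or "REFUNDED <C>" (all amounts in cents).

Price: 85¢
Coin 1 (quarter, 25¢): balance = 25¢
Coin 2 (dime, 10¢): balance = 35¢
Coin 3 (quarter, 25¢): balance = 60¢
All coins inserted, balance 60¢ < price 85¢ → REFUND 60¢

Answer: REFUNDED 60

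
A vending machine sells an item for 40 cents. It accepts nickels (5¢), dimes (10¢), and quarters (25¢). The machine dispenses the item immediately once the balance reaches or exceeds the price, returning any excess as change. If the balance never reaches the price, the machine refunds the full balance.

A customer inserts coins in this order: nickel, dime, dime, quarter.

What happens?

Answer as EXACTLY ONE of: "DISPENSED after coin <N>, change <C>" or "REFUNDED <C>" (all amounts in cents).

Price: 40¢
Coin 1 (nickel, 5¢): balance = 5¢
Coin 2 (dime, 10¢): balance = 15¢
Coin 3 (dime, 10¢): balance = 25¢
Coin 4 (quarter, 25¢): balance = 50¢
  → balance >= price → DISPENSE, change = 50 - 40 = 10¢

Answer: DISPENSED after coin 4, change 10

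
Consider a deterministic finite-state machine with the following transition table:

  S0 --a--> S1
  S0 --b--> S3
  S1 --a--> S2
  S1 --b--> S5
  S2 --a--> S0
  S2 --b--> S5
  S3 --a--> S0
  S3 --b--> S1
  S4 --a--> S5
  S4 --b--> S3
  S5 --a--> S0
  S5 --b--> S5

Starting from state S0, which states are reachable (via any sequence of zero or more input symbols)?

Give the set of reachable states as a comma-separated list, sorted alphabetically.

Answer: S0, S1, S2, S3, S5

Derivation:
BFS from S0:
  visit S0: S0--a-->S1 (new), S0--b-->S3 (new)
  visit S1: S1--a-->S2 (new), S1--b-->S5 (new)
  visit S3: S3--a-->S0 (seen), S3--b-->S1 (seen)
  visit S2: S2--a-->S0 (seen), S2--b-->S5 (seen)
  visit S5: S5--a-->S0 (seen), S5--b-->S5 (seen)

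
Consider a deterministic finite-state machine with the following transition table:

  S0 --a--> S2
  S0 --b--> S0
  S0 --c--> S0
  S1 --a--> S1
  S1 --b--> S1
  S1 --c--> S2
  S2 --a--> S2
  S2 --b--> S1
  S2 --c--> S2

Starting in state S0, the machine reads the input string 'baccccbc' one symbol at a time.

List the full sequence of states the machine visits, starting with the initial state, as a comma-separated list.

Answer: S0, S0, S2, S2, S2, S2, S2, S1, S2

Derivation:
Start: S0
  read 'b': S0 --b--> S0
  read 'a': S0 --a--> S2
  read 'c': S2 --c--> S2
  read 'c': S2 --c--> S2
  read 'c': S2 --c--> S2
  read 'c': S2 --c--> S2
  read 'b': S2 --b--> S1
  read 'c': S1 --c--> S2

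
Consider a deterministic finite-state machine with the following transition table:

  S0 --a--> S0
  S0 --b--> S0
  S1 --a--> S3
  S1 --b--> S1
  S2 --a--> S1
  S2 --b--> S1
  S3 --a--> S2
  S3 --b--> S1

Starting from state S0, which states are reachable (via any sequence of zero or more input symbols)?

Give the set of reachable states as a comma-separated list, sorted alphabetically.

BFS from S0:
  visit S0: S0--a-->S0 (seen), S0--b-->S0 (seen)

Answer: S0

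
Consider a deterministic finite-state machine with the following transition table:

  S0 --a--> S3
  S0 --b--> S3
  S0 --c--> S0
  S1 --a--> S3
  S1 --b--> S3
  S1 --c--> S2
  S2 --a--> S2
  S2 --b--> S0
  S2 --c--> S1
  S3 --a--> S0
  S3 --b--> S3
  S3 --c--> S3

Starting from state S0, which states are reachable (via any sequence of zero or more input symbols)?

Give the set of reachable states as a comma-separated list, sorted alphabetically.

BFS from S0:
  visit S0: S0--a-->S3 (new), S0--b-->S3 (seen), S0--c-->S0 (seen)
  visit S3: S3--a-->S0 (seen), S3--b-->S3 (seen), S3--c-->S3 (seen)

Answer: S0, S3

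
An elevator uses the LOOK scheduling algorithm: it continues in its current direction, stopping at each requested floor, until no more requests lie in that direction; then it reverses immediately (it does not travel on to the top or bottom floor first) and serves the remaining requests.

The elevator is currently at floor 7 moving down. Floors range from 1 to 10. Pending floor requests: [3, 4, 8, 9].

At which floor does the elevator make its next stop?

Answer: 4

Derivation:
Current floor: 7, direction: down
Requests above: [8, 9]
Requests below: [3, 4]
Moving down and requests lie below → nearest below is max([3, 4]) = 4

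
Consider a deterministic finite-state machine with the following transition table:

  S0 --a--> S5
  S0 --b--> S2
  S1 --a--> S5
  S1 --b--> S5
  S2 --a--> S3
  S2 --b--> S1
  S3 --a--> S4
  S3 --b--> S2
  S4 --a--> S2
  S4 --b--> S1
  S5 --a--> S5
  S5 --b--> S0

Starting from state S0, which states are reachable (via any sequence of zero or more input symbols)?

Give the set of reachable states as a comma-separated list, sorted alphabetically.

BFS from S0:
  visit S0: S0--a-->S5 (new), S0--b-->S2 (new)
  visit S5: S5--a-->S5 (seen), S5--b-->S0 (seen)
  visit S2: S2--a-->S3 (new), S2--b-->S1 (new)
  visit S3: S3--a-->S4 (new), S3--b-->S2 (seen)
  visit S1: S1--a-->S5 (seen), S1--b-->S5 (seen)
  visit S4: S4--a-->S2 (seen), S4--b-->S1 (seen)

Answer: S0, S1, S2, S3, S4, S5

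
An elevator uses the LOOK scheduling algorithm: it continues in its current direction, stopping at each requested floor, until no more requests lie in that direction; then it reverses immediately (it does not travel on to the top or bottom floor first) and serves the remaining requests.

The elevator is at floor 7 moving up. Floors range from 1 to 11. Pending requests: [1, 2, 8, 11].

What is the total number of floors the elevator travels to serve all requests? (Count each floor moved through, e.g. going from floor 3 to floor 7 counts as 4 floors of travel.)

Answer: 14

Derivation:
Start at floor 7 moving up, LOOK stop order: [8, 11, 2, 1]
  7 → 8: |8-7| = 1, total = 1
  8 → 11: |11-8| = 3, total = 4
  11 → 2: |2-11| = 9, total = 13
  2 → 1: |1-2| = 1, total = 14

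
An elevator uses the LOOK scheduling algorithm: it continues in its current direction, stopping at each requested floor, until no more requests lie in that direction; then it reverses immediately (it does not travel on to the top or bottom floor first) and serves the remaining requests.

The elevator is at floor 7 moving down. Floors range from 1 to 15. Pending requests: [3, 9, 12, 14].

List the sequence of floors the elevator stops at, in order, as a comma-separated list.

Current: 7, moving DOWN
Serve below first (descending): [3]
Then reverse, serve above (ascending): [9, 12, 14]

Answer: 3, 9, 12, 14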